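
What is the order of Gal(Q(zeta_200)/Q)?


|Gal(Q(zeta_200)/Q)| = phi(200)
= 80

80


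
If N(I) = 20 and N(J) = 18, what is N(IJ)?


N(IJ) = N(I) * N(J)
= 20 * 18
= 360

360


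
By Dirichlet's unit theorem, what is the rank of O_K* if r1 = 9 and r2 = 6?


By Dirichlet's unit theorem:
rank = r1 + r2 - 1
= 9 + 6 - 1
= 14

14


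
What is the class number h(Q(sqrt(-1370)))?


K = Q(sqrt(-1370)). d mod 4 = 2, so D = disc(K) = 4d = -5480
h(K) equals the number of primitive reduced positive-definite forms (a, b, c) = a*x^2 + b*x*y + c*y^2 with b^2 - 4ac = D,
where reduced means |b| <= a <= c, with b >= 0 whenever |b| = a or a = c, and primitive means gcd(a, b, c) = 1.
Reduced forces 3a^2 <= |D| = 5480, so 1 <= a <= 42; b must have the parity of D, and c = (b^2 - D)/(4a) must be an integer >= a.
Enumerate a = 1..42, b in [-a, a]:
  a=1: (1, 0, 1370)  [1]
  a=2: (2, 0, 685)  [1]
  a=3: (3, -2, 457), (3, 2, 457)  [2]
  a=4: none
  a=5: (5, 0, 274)  [1]
  a=6: (6, -4, 229), (6, 4, 229)  [2]
  a=7: (7, -6, 197), (7, 6, 197)  [2]
  a=8: none
  a=9: (9, -8, 154), (9, 8, 154)  [2]
  a=10: (10, 0, 137)  [1]
  a=11: (11, -8, 126), (11, 8, 126)  [2]
  a=12..13: none
  a=14: (14, -8, 99), (14, 8, 99)  [2]
  a=15: (15, -10, 93), (15, 10, 93)  [2]
  a=16..17: none
  a=18: (18, -8, 77), (18, 8, 77)  [2]
  a=19: (19, -12, 74), (19, 12, 74)  [2]
  a=20: none
  a=21: (21, -20, 70), (21, -8, 66), (21, 8, 66), (21, 20, 70)  [4]
  a=22: (22, -8, 63), (22, 8, 63)  [2]
  a=23..26: none
  a=27: (27, -26, 57), (27, 26, 57)  [2]
  a=28: none
  a=29: (29, -28, 54), (29, 28, 54)  [2]
  a=30: (30, -20, 49), (30, 20, 49)  [2]
  a=31: (31, -10, 45), (31, 10, 45)  [2]
  a=32: none
  a=33: (33, -14, 43), (33, -8, 42), (33, 8, 42), (33, 14, 43)  [4]
  a=34: none
  a=35: (35, -20, 42), (35, 20, 42)  [2]
  a=36: none
  a=37: (37, -12, 38), (37, 12, 38)  [2]
  a=38..42: none
Total reduced forms: 1 + 1 + 2 + 1 + 2 + 2 + 2 + 1 + 2 + 2 + 2 + 2 + 2 + 4 + 2 + 2 + 2 + 2 + 2 + 4 + 2 + 2 = 44
h = 44

44


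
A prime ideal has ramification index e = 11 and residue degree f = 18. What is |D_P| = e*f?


|D_P| = e * f
= 11 * 18
= 198

198


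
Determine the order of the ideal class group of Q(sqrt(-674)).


K = Q(sqrt(-674)). d mod 4 = 2, so D = disc(K) = 4d = -2696
h(K) equals the number of primitive reduced positive-definite forms (a, b, c) = a*x^2 + b*x*y + c*y^2 with b^2 - 4ac = D,
where reduced means |b| <= a <= c, with b >= 0 whenever |b| = a or a = c, and primitive means gcd(a, b, c) = 1.
Reduced forces 3a^2 <= |D| = 2696, so 1 <= a <= 29; b must have the parity of D, and c = (b^2 - D)/(4a) must be an integer >= a.
Enumerate a = 1..29, b in [-a, a]:
  a=1: (1, 0, 674)  [1]
  a=2: (2, 0, 337)  [1]
  a=3: (3, -2, 225), (3, 2, 225)  [2]
  a=4: none
  a=5: (5, -2, 135), (5, 2, 135)  [2]
  a=6: (6, -4, 113), (6, 4, 113)  [2]
  a=7..8: none
  a=9: (9, -2, 75), (9, 2, 75)  [2]
  a=10: (10, -8, 69), (10, 8, 69)  [2]
  a=11..14: none
  a=15: (15, -8, 46), (15, -2, 45), (15, 2, 45), (15, 8, 46)  [4]
  a=16..17: none
  a=18: (18, -16, 41), (18, 16, 41)  [2]
  a=19..22: none
  a=23: (23, -8, 30), (23, 8, 30)  [2]
  a=24: none
  a=25: (25, -2, 27), (25, 2, 27)  [2]
  a=26..28: none
  a=29: (29, -28, 30), (29, 28, 30)  [2]
Total reduced forms: 1 + 1 + 2 + 2 + 2 + 2 + 2 + 4 + 2 + 2 + 2 + 2 = 24
h = 24

24


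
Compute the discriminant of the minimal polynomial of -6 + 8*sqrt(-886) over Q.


The element -6 + 8*sqrt(-886) has minimal polynomial:
x^2 + 12*x + 56740
Discriminant = (12)^2 - 4*(56740)
= 144 - 226960
= -226816

-226816


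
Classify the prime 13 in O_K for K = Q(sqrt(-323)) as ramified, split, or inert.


K = Q(sqrt(-323)). Since d mod 4 = 1, disc(K) = -323.
Check p | disc: -323 mod 13 = 2.
p does not divide disc. Compute Legendre symbol (d/p):
2^((13-1)/2) mod 13 = -1
(d/p) = -1, so p is inert: (p) stays prime with e=1, f=2, g=1.
Therefore p is inert.

inert


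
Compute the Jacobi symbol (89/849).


Compute (89/849) via quadratic reciprocity:
  reciprocity: (89/849) -> +(849/89)
  reduce: (48/89)
  pull out 2: (2/89) = +1  (since 89 mod 8 = 1)
  pull out 2: (2/89) = +1  (since 89 mod 8 = 1)
  pull out 2: (2/89) = +1  (since 89 mod 8 = 1)
  pull out 2: (2/89) = +1  (since 89 mod 8 = 1)
  reciprocity: (3/89) -> +(89/3)
  reduce: (2/3)
  pull out 2: (2/3) = -1  (since 3 mod 8 = 3)
  (1/3) = 1
Product of signs = -1

-1


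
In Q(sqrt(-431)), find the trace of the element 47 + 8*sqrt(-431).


Tr(a + b*sqrt(d)) = (a + b*sqrt(d)) + (a - b*sqrt(d)) = 2a
= 2 * (47)
= 94

94


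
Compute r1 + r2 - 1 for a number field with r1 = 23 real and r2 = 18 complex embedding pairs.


By Dirichlet's unit theorem:
rank = r1 + r2 - 1
= 23 + 18 - 1
= 40

40


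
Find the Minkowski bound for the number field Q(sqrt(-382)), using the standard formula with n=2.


d = -382, d mod 4 = 2, so disc(K) = 4d = -1528; |disc(K)| = 1528
Imaginary quadratic field, so n = 2, s = r2 = 1, r1 = 0
M = (n!/n^n) * (4/pi)^s * sqrt(|disc(K)|) = (2!/2^2) * (4/pi)^1 * sqrt(1528)
= 0.5 * 1.273240 * 39.089641
= 24.8852

24.8852


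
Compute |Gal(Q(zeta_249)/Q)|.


|Gal(Q(zeta_249)/Q)| = phi(249)
= 164

164


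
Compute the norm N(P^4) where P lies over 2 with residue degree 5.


N(P^a) = p^(a*f)
= 2^(4*5)
= 2^20
= 1048576

1048576


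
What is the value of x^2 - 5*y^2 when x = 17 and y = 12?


x^2 - d*y^2
= 17^2 - 5*12^2
= 289 - 720
= -431

-431


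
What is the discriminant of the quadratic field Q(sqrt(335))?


For K = Q(sqrt(d)) with d squarefree: disc(K) = d if d = 1 mod 4, and disc(K) = 4d if d = 2 or 3 mod 4.
Here d = 335, and d mod 4 = 3.
d = 3 mod 4, not 1 (O_K = Z[sqrt(d)]), so disc(K) = 4d = 4 * (335) = 1340

1340


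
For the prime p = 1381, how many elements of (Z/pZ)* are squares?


For prime p, the number of non-zero quadratic residues is (p-1)/2.
= (1381-1)/2
= 690

690


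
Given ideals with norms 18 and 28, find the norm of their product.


N(IJ) = N(I) * N(J)
= 18 * 28
= 504

504


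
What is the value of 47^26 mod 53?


p = 53 is prime and the exponent is (p-1)/2 = 26, so by Euler's criterion 47^26 = (47/53) = +1 or -1 mod 53.
Compute by square-and-multiply:
  26 = 16 + 8 + 2 (binary 11010)
  Repeated squaring mod 53: 47^1 = 47, 47^2 = 36, 47^4 = 24, 47^8 = 46, 47^16 = 49
  47^26 = 47^16 * 47^8 * 47^2 = 49 * 46 * 36 mod 53
    49 * 46 = 2254 = 28 mod 53
    28 * 36 = 1008 = 1 mod 53
  47^26 = 1 mod 53
Result 1: 47 is a quadratic residue mod 53.
47^26 mod 53 = 1

1


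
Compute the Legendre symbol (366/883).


p = 883 is prime, so compute (366/883) with the reciprocity algorithm (Jacobi-symbol steps: pull out 2s via (2/n), flip via reciprocity, reduce):
  pull out 2: (2/883) = -1  (since 883 mod 8 = 3)
  reciprocity: (183/883) -> -(883/183)
  reduce: (151/183)
  reciprocity: (151/183) -> -(183/151)
  reduce: (32/151)
  pull out 2: (2/151) = +1  (since 151 mod 8 = 7)
  pull out 2: (2/151) = +1  (since 151 mod 8 = 7)
  pull out 2: (2/151) = +1  (since 151 mod 8 = 7)
  pull out 2: (2/151) = +1  (since 151 mod 8 = 7)
  pull out 2: (2/151) = +1  (since 151 mod 8 = 7)
  (1/151) = 1
Product of signs = -1
(366/883) = -1

-1


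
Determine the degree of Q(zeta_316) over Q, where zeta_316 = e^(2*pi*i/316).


The degree equals Euler's totient phi(316).
316 = 2^2 * 79
phi(316) = 156

156


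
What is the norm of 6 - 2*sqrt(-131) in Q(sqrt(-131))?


N(a + b*sqrt(d)) = a^2 - d*b^2
= (6)^2 - (-131)*(-2)^2
= 36 + 524
= 560

560


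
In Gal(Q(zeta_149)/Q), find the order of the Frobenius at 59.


The Frobenius at p in Gal(Q(zeta_n)/Q) = (Z/nZ)* is the class of p, so its order is ord_149(59), the smallest k >= 1 with 59^k = 1 mod 149.
n = 149 = 149, phi(149) = 148; the order divides phi(n).
Divisors of 148: 1, 2, 4, 37, 74, 148
Repeated squaring mod 149: 59^1 = 59, 59^2 = 54, 59^4 = 85, 59^8 = 73, 59^16 = 114, 59^32 = 33, 59^64 = 46, 59^128 = 30
Test divisors in increasing order:
  k=1: 59^1 = 59 mod 149
  k=2: 59^2 = 54 mod 149
  k=4: 59^4 = 85 mod 149
  k=37: 59^37 = 33 * 85 * 59 = 105 mod 149
  k=74: 59^74 = 46 * 73 * 54 = 148 mod 149
  k=148: 59^148 = 30 * 114 * 85 = 1 mod 149  <- first divisor giving 1
Order = 148

148


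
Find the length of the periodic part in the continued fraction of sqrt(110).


Run the CF algorithm for sqrt(110).
a_0 = floor(sqrt(110)) = 10; set m_0=0, q_0=1.
Recurrence: m' = q*a - m,  q' = (d - m'^2)/q,  a' = floor((a_0 + m')/q').
  step 1: m=10, q=10, a=2
  step 2: m=10, q=1, a=20
a_2 = 2*a_0 = 20, so the period closes here.
sqrt(110) = [10; 2, 20]
Period length = 2

2


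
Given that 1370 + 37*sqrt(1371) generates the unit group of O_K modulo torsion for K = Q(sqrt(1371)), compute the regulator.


epsilon = 1370 + 37*sqrt(1371)
= 2739.9996
R = ln(2739.9996)
= 7.9157

7.9157


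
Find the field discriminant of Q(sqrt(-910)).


For K = Q(sqrt(d)) with d squarefree: disc(K) = d if d = 1 mod 4, and disc(K) = 4d if d = 2 or 3 mod 4.
Here d = -910, and d mod 4 = 2.
d = 2 mod 4, not 1 (O_K = Z[sqrt(d)]), so disc(K) = 4d = 4 * (-910) = -3640

-3640


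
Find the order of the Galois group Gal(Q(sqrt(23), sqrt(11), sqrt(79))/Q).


The 3 square roots of distinct primes are multiplicatively independent over Q,
so [K:Q] = 2^3 and Gal(K/Q) is isomorphic to (Z/2Z)^3.
|Gal| = 2^3 = 8

8


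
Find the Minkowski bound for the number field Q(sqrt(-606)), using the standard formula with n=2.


d = -606, d mod 4 = 2, so disc(K) = 4d = -2424; |disc(K)| = 2424
Imaginary quadratic field, so n = 2, s = r2 = 1, r1 = 0
M = (n!/n^n) * (4/pi)^s * sqrt(|disc(K)|) = (2!/2^2) * (4/pi)^1 * sqrt(2424)
= 0.5 * 1.273240 * 49.234135
= 31.3434

31.3434


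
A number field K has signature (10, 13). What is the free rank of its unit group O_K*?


By Dirichlet's unit theorem:
rank = r1 + r2 - 1
= 10 + 13 - 1
= 22

22


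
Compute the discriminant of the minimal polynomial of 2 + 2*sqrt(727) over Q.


The element 2 + 2*sqrt(727) has minimal polynomial:
x^2 - 4*x - 2904
Discriminant = (-4)^2 - 4*(-2904)
= 16 + 11616
= 11632

11632


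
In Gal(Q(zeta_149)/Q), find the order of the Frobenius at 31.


The Frobenius at p in Gal(Q(zeta_n)/Q) = (Z/nZ)* is the class of p, so its order is ord_149(31), the smallest k >= 1 with 31^k = 1 mod 149.
n = 149 = 149, phi(149) = 148; the order divides phi(n).
Divisors of 148: 1, 2, 4, 37, 74, 148
Repeated squaring mod 149: 31^1 = 31, 31^2 = 67, 31^4 = 19, 31^8 = 63, 31^16 = 95, 31^32 = 85, 31^64 = 73, 31^128 = 114
Test divisors in increasing order:
  k=1: 31^1 = 31 mod 149
  k=2: 31^2 = 67 mod 149
  k=4: 31^4 = 19 mod 149
  k=37: 31^37 = 85 * 19 * 31 = 1 mod 149  <- first divisor giving 1
Order = 37

37


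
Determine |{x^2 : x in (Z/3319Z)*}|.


For prime p, the number of non-zero quadratic residues is (p-1)/2.
= (3319-1)/2
= 1659

1659


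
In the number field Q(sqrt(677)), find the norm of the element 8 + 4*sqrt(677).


N(a + b*sqrt(d)) = a^2 - d*b^2
= (8)^2 - (677)*(4)^2
= 64 - 10832
= -10768

-10768


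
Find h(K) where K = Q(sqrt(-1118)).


K = Q(sqrt(-1118)). d mod 4 = 2, so D = disc(K) = 4d = -4472
h(K) equals the number of primitive reduced positive-definite forms (a, b, c) = a*x^2 + b*x*y + c*y^2 with b^2 - 4ac = D,
where reduced means |b| <= a <= c, with b >= 0 whenever |b| = a or a = c, and primitive means gcd(a, b, c) = 1.
Reduced forces 3a^2 <= |D| = 4472, so 1 <= a <= 38; b must have the parity of D, and c = (b^2 - D)/(4a) must be an integer >= a.
Enumerate a = 1..38, b in [-a, a]:
  a=1: (1, 0, 1118)  [1]
  a=2: (2, 0, 559)  [1]
  a=3: (3, -2, 373), (3, 2, 373)  [2]
  a=4..5: none
  a=6: (6, -4, 187), (6, 4, 187)  [2]
  a=7: (7, -6, 161), (7, 6, 161)  [2]
  a=8: none
  a=9: (9, -8, 126), (9, 8, 126)  [2]
  a=10: none
  a=11: (11, -4, 102), (11, 4, 102)  [2]
  a=12: none
  a=13: (13, 0, 86)  [1]
  a=14: (14, -8, 81), (14, 8, 81)  [2]
  a=15..16: none
  a=17: (17, -4, 66), (17, 4, 66)  [2]
  a=18: (18, -8, 63), (18, 8, 63)  [2]
  a=19..20: none
  a=21: (21, -20, 58), (21, -8, 54), (21, 8, 54), (21, 20, 58)  [4]
  a=22: (22, -4, 51), (22, 4, 51)  [2]
  a=23: (23, -6, 49), (23, 6, 49)  [2]
  a=24..25: none
  a=26: (26, 0, 43)  [1]
  a=27: (27, -8, 42), (27, 8, 42)  [2]
  a=28: none
  a=29: (29, -20, 42), (29, 20, 42)  [2]
  a=30..32: none
  a=33: (33, -26, 39), (33, -4, 34), (33, 4, 34), (33, 26, 39)  [4]
  a=34..38: none
Total reduced forms: 1 + 1 + 2 + 2 + 2 + 2 + 2 + 1 + 2 + 2 + 2 + 4 + 2 + 2 + 1 + 2 + 2 + 4 = 36
h = 36

36


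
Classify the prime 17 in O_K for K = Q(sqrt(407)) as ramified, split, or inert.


K = Q(sqrt(407)). Since d mod 4 = 3, disc(K) = 1628.
Check p | disc: 1628 mod 17 = 13.
p does not divide disc. Compute Legendre symbol (d/p):
16^((17-1)/2) mod 17 = 1
(d/p) = 1, so p splits: (p) = P*P' with e=1, f=1, g=2.
Therefore p is split.

split


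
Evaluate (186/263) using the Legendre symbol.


p = 263 is prime, so compute (186/263) with the reciprocity algorithm (Jacobi-symbol steps: pull out 2s via (2/n), flip via reciprocity, reduce):
  pull out 2: (2/263) = +1  (since 263 mod 8 = 7)
  reciprocity: (93/263) -> +(263/93)
  reduce: (77/93)
  reciprocity: (77/93) -> +(93/77)
  reduce: (16/77)
  pull out 2: (2/77) = -1  (since 77 mod 8 = 5)
  pull out 2: (2/77) = -1  (since 77 mod 8 = 5)
  pull out 2: (2/77) = -1  (since 77 mod 8 = 5)
  pull out 2: (2/77) = -1  (since 77 mod 8 = 5)
  (1/77) = 1
Product of signs = 1
(186/263) = 1

1


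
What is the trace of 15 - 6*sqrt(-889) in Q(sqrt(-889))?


Tr(a + b*sqrt(d)) = (a + b*sqrt(d)) + (a - b*sqrt(d)) = 2a
= 2 * (15)
= 30

30


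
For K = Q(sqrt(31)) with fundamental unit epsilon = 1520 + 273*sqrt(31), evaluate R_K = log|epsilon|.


epsilon = 1520 + 273*sqrt(31)
= 3039.9997
R = ln(3039.9997)
= 8.0196

8.0196


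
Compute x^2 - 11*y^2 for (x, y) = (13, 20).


x^2 - d*y^2
= 13^2 - 11*20^2
= 169 - 4400
= -4231

-4231


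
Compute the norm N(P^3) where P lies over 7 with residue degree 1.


N(P^a) = p^(a*f)
= 7^(3*1)
= 7^3
= 343

343


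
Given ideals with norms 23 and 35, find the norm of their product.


N(IJ) = N(I) * N(J)
= 23 * 35
= 805

805


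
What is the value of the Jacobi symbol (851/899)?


Compute (851/899) via quadratic reciprocity:
  reciprocity: (851/899) -> -(899/851)
  reduce: (48/851)
  pull out 2: (2/851) = -1  (since 851 mod 8 = 3)
  pull out 2: (2/851) = -1  (since 851 mod 8 = 3)
  pull out 2: (2/851) = -1  (since 851 mod 8 = 3)
  pull out 2: (2/851) = -1  (since 851 mod 8 = 3)
  reciprocity: (3/851) -> -(851/3)
  reduce: (2/3)
  pull out 2: (2/3) = -1  (since 3 mod 8 = 3)
  (1/3) = 1
Product of signs = -1

-1


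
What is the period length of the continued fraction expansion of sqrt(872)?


Run the CF algorithm for sqrt(872).
a_0 = floor(sqrt(872)) = 29; set m_0=0, q_0=1.
Recurrence: m' = q*a - m,  q' = (d - m'^2)/q,  a' = floor((a_0 + m')/q').
  step 1: m=29, q=31, a=1
  step 2: m=2, q=28, a=1
  step 3: m=26, q=7, a=7
  step 4: m=23, q=49, a=1
  step 5: m=26, q=4, a=13
  step 6: m=26, q=49, a=1
  step 7: m=23, q=7, a=7
  step 8: m=26, q=28, a=1
  step 9: m=2, q=31, a=1
  step 10: m=29, q=1, a=58
a_10 = 2*a_0 = 58, so the period closes here.
sqrt(872) = [29; 1, 1, 7, 1, 13, 1, 7, 1, 1, 58]
Period length = 10

10


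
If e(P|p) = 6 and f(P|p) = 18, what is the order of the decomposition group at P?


|D_P| = e * f
= 6 * 18
= 108

108


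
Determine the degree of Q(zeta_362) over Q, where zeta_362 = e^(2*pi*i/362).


The degree equals Euler's totient phi(362).
362 = 2 * 181
phi(362) = 180

180


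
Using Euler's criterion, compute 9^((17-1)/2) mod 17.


p = 17 is prime and the exponent is (p-1)/2 = 8, so by Euler's criterion 9^8 = (9/17) = +1 or -1 mod 17.
Compute by square-and-multiply:
  8 = 8 (binary 1000)
  Repeated squaring mod 17: 9^1 = 9, 9^2 = 13, 9^4 = 16, 9^8 = 1
  9^8 = 1 mod 17
Result 1: 9 is a quadratic residue mod 17.
9^8 mod 17 = 1

1


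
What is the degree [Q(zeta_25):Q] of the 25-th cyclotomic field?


The degree equals Euler's totient phi(25).
25 = 5^2
phi(25) = 20

20


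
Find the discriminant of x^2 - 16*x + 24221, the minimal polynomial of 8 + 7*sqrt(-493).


The element 8 + 7*sqrt(-493) has minimal polynomial:
x^2 - 16*x + 24221
Discriminant = (-16)^2 - 4*(24221)
= 256 - 96884
= -96628

-96628


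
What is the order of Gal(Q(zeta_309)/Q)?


|Gal(Q(zeta_309)/Q)| = phi(309)
= 204

204


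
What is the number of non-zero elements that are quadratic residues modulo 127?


For prime p, the number of non-zero quadratic residues is (p-1)/2.
= (127-1)/2
= 63

63


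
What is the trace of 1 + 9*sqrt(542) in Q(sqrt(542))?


Tr(a + b*sqrt(d)) = (a + b*sqrt(d)) + (a - b*sqrt(d)) = 2a
= 2 * (1)
= 2

2


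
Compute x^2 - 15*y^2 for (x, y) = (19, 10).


x^2 - d*y^2
= 19^2 - 15*10^2
= 361 - 1500
= -1139

-1139


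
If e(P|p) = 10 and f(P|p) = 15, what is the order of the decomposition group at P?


|D_P| = e * f
= 10 * 15
= 150

150


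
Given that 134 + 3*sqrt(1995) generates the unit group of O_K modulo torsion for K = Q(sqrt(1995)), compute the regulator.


epsilon = 134 + 3*sqrt(1995)
= 267.9963
R = ln(267.9963)
= 5.5910

5.5910


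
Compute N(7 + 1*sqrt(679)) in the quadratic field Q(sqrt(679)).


N(a + b*sqrt(d)) = a^2 - d*b^2
= (7)^2 - (679)*(1)^2
= 49 - 679
= -630

-630


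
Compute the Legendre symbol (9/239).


p = 239 is prime, so compute (9/239) with the reciprocity algorithm (Jacobi-symbol steps: pull out 2s via (2/n), flip via reciprocity, reduce):
  reciprocity: (9/239) -> +(239/9)
  reduce: (5/9)
  reciprocity: (5/9) -> +(9/5)
  reduce: (4/5)
  pull out 2: (2/5) = -1  (since 5 mod 8 = 5)
  pull out 2: (2/5) = -1  (since 5 mod 8 = 5)
  (1/5) = 1
Product of signs = 1
(9/239) = 1

1


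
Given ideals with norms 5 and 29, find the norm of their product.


N(IJ) = N(I) * N(J)
= 5 * 29
= 145

145


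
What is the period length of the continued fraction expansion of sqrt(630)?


Run the CF algorithm for sqrt(630).
a_0 = floor(sqrt(630)) = 25; set m_0=0, q_0=1.
Recurrence: m' = q*a - m,  q' = (d - m'^2)/q,  a' = floor((a_0 + m')/q').
  step 1: m=25, q=5, a=10
  step 2: m=25, q=1, a=50
a_2 = 2*a_0 = 50, so the period closes here.
sqrt(630) = [25; 10, 50]
Period length = 2

2


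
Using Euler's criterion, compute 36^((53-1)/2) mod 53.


p = 53 is prime and the exponent is (p-1)/2 = 26, so by Euler's criterion 36^26 = (36/53) = +1 or -1 mod 53.
Compute by square-and-multiply:
  26 = 16 + 8 + 2 (binary 11010)
  Repeated squaring mod 53: 36^1 = 36, 36^2 = 24, 36^4 = 46, 36^8 = 49, 36^16 = 16
  36^26 = 36^16 * 36^8 * 36^2 = 16 * 49 * 24 mod 53
    16 * 49 = 784 = 42 mod 53
    42 * 24 = 1008 = 1 mod 53
  36^26 = 1 mod 53
Result 1: 36 is a quadratic residue mod 53.
36^26 mod 53 = 1

1


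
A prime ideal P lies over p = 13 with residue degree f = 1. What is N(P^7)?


N(P^a) = p^(a*f)
= 13^(7*1)
= 13^7
= 62748517

62748517


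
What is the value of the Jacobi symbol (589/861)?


Compute (589/861) via quadratic reciprocity:
  reciprocity: (589/861) -> +(861/589)
  reduce: (272/589)
  pull out 2: (2/589) = -1  (since 589 mod 8 = 5)
  pull out 2: (2/589) = -1  (since 589 mod 8 = 5)
  pull out 2: (2/589) = -1  (since 589 mod 8 = 5)
  pull out 2: (2/589) = -1  (since 589 mod 8 = 5)
  reciprocity: (17/589) -> +(589/17)
  reduce: (11/17)
  reciprocity: (11/17) -> +(17/11)
  reduce: (6/11)
  pull out 2: (2/11) = -1  (since 11 mod 8 = 3)
  reciprocity: (3/11) -> -(11/3)
  reduce: (2/3)
  pull out 2: (2/3) = -1  (since 3 mod 8 = 3)
  (1/3) = 1
Product of signs = -1

-1


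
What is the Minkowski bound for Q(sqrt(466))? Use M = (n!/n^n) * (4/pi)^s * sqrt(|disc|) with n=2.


d = 466, d mod 4 = 2, so disc(K) = 4d = 1864; |disc(K)| = 1864
Real quadratic field, so n = 2, s = r2 = 0, r1 = 2
M = (n!/n^n) * (4/pi)^s * sqrt(|disc(K)|) = (2!/2^2) * (4/pi)^0 * sqrt(1864)
= 0.5 * 1.000000 * 43.174066
= 21.5870

21.5870


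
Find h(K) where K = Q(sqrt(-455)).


K = Q(sqrt(-455)). d mod 4 = 1, so D = disc(K) = d = -455
h(K) equals the number of primitive reduced positive-definite forms (a, b, c) = a*x^2 + b*x*y + c*y^2 with b^2 - 4ac = D,
where reduced means |b| <= a <= c, with b >= 0 whenever |b| = a or a = c, and primitive means gcd(a, b, c) = 1.
Reduced forces 3a^2 <= |D| = 455, so 1 <= a <= 12; b must have the parity of D, and c = (b^2 - D)/(4a) must be an integer >= a.
Enumerate a = 1..12, b in [-a, a]:
  a=1: (1, 1, 114)  [1]
  a=2: (2, -1, 57), (2, 1, 57)  [2]
  a=3: (3, -1, 38), (3, 1, 38)  [2]
  a=4: (4, -3, 29), (4, 3, 29)  [2]
  a=5: (5, 5, 24)  [1]
  a=6: (6, -5, 20), (6, -1, 19), (6, 1, 19), (6, 5, 20)  [4]
  a=7: (7, 7, 18)  [1]
  a=8: (8, -5, 15), (8, 5, 15)  [2]
  a=9: (9, -7, 14), (9, 7, 14)  [2]
  a=10: (10, -5, 12), (10, 5, 12)  [2]
  a=11: none
  a=12: (12, 11, 12)  [1]
Total reduced forms: 1 + 2 + 2 + 2 + 1 + 4 + 1 + 2 + 2 + 2 + 1 = 20
h = 20

20


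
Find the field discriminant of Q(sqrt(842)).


For K = Q(sqrt(d)) with d squarefree: disc(K) = d if d = 1 mod 4, and disc(K) = 4d if d = 2 or 3 mod 4.
Here d = 842, and d mod 4 = 2.
d = 2 mod 4, not 1 (O_K = Z[sqrt(d)]), so disc(K) = 4d = 4 * (842) = 3368

3368


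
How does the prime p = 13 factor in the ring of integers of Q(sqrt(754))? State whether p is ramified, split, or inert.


K = Q(sqrt(754)). Since d mod 4 = 2, disc(K) = 3016.
Check p | disc: 3016 mod 13 = 0.
p divides disc, so p ramifies: (p) = P^2 with e=2, f=1, g=1.
Therefore p is ramified.

ramified


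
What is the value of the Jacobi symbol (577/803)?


Compute (577/803) via quadratic reciprocity:
  reciprocity: (577/803) -> +(803/577)
  reduce: (226/577)
  pull out 2: (2/577) = +1  (since 577 mod 8 = 1)
  reciprocity: (113/577) -> +(577/113)
  reduce: (12/113)
  pull out 2: (2/113) = +1  (since 113 mod 8 = 1)
  pull out 2: (2/113) = +1  (since 113 mod 8 = 1)
  reciprocity: (3/113) -> +(113/3)
  reduce: (2/3)
  pull out 2: (2/3) = -1  (since 3 mod 8 = 3)
  (1/3) = 1
Product of signs = -1

-1


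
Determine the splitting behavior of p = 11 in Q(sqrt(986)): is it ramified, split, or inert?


K = Q(sqrt(986)). Since d mod 4 = 2, disc(K) = 3944.
Check p | disc: 3944 mod 11 = 6.
p does not divide disc. Compute Legendre symbol (d/p):
7^((11-1)/2) mod 11 = -1
(d/p) = -1, so p is inert: (p) stays prime with e=1, f=2, g=1.
Therefore p is inert.

inert


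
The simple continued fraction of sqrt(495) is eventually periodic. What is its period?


Run the CF algorithm for sqrt(495).
a_0 = floor(sqrt(495)) = 22; set m_0=0, q_0=1.
Recurrence: m' = q*a - m,  q' = (d - m'^2)/q,  a' = floor((a_0 + m')/q').
  step 1: m=22, q=11, a=4
  step 2: m=22, q=1, a=44
a_2 = 2*a_0 = 44, so the period closes here.
sqrt(495) = [22; 4, 44]
Period length = 2

2


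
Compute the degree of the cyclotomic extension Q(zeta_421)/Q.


The degree equals Euler's totient phi(421).
421 = 421
phi(421) = 420

420


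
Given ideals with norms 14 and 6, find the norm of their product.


N(IJ) = N(I) * N(J)
= 14 * 6
= 84

84


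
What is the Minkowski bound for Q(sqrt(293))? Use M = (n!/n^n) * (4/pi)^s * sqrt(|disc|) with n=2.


d = 293, d mod 4 = 1, so disc(K) = d = 293; |disc(K)| = 293
Real quadratic field, so n = 2, s = r2 = 0, r1 = 2
M = (n!/n^n) * (4/pi)^s * sqrt(|disc(K)|) = (2!/2^2) * (4/pi)^0 * sqrt(293)
= 0.5 * 1.000000 * 17.117243
= 8.5586

8.5586


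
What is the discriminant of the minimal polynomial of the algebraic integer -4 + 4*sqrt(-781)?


The element -4 + 4*sqrt(-781) has minimal polynomial:
x^2 + 8*x + 12512
Discriminant = (8)^2 - 4*(12512)
= 64 - 50048
= -49984

-49984


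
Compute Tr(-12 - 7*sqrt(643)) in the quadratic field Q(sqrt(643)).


Tr(a + b*sqrt(d)) = (a + b*sqrt(d)) + (a - b*sqrt(d)) = 2a
= 2 * (-12)
= -24

-24


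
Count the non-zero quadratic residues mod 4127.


For prime p, the number of non-zero quadratic residues is (p-1)/2.
= (4127-1)/2
= 2063

2063


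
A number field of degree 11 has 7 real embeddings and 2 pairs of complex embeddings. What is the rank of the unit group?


By Dirichlet's unit theorem:
rank = r1 + r2 - 1
= 7 + 2 - 1
= 8

8


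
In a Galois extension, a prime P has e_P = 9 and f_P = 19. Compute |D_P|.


|D_P| = e * f
= 9 * 19
= 171

171


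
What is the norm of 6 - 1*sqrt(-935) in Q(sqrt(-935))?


N(a + b*sqrt(d)) = a^2 - d*b^2
= (6)^2 - (-935)*(-1)^2
= 36 + 935
= 971

971


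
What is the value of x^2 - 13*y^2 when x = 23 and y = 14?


x^2 - d*y^2
= 23^2 - 13*14^2
= 529 - 2548
= -2019

-2019


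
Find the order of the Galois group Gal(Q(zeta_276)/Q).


|Gal(Q(zeta_276)/Q)| = phi(276)
= 88

88


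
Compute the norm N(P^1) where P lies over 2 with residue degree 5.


N(P^a) = p^(a*f)
= 2^(1*5)
= 2^5
= 32

32


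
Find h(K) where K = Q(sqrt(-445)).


K = Q(sqrt(-445)). d mod 4 = 3, so D = disc(K) = 4d = -1780
h(K) equals the number of primitive reduced positive-definite forms (a, b, c) = a*x^2 + b*x*y + c*y^2 with b^2 - 4ac = D,
where reduced means |b| <= a <= c, with b >= 0 whenever |b| = a or a = c, and primitive means gcd(a, b, c) = 1.
Reduced forces 3a^2 <= |D| = 1780, so 1 <= a <= 24; b must have the parity of D, and c = (b^2 - D)/(4a) must be an integer >= a.
Enumerate a = 1..24, b in [-a, a]:
  a=1: (1, 0, 445)  [1]
  a=2: (2, 2, 223)  [1]
  a=3..4: none
  a=5: (5, 0, 89)  [1]
  a=6..9: none
  a=10: (10, 10, 47)  [1]
  a=11..12: none
  a=13: (13, -12, 37), (13, 12, 37)  [2]
  a=14..18: none
  a=19: (19, -14, 26), (19, 14, 26)  [2]
  a=20..24: none
Total reduced forms: 1 + 1 + 1 + 1 + 2 + 2 = 8
h = 8

8


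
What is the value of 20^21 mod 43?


p = 43 is prime and the exponent is (p-1)/2 = 21, so by Euler's criterion 20^21 = (20/43) = +1 or -1 mod 43.
Compute by square-and-multiply:
  21 = 16 + 4 + 1 (binary 10101)
  Repeated squaring mod 43: 20^1 = 20, 20^2 = 13, 20^4 = 40, 20^8 = 9, 20^16 = 38
  20^21 = 20^16 * 20^4 * 20^1 = 38 * 40 * 20 mod 43
    38 * 40 = 1520 = 15 mod 43
    15 * 20 = 300 = 42 mod 43
  20^21 = 42 mod 43
Result 42 = p - 1 = -1 mod 43: 20 is a quadratic non-residue mod 43. As a residue in [0, p-1] the value is 42.
20^21 mod 43 = 42

42


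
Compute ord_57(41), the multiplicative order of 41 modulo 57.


We want ord_57(41), the smallest k >= 1 with 41^k = 1 mod 57.
n = 57 = 3 * 19, phi(57) = 36; the order divides phi(n).
Divisors of 36: 1, 2, 3, 4, 6, 9, 12, 18, 36
Repeated squaring mod 57: 41^1 = 41, 41^2 = 28, 41^4 = 43, 41^8 = 25, 41^16 = 55, 41^32 = 4
Test divisors in increasing order:
  k=1: 41^1 = 41 mod 57
  k=2: 41^2 = 28 mod 57
  k=3: 41^3 = 28 * 41 = 8 mod 57
  k=4: 41^4 = 43 mod 57
  k=6: 41^6 = 43 * 28 = 7 mod 57
  k=9: 41^9 = 25 * 41 = 56 mod 57
  k=12: 41^12 = 25 * 43 = 49 mod 57
  k=18: 41^18 = 55 * 28 = 1 mod 57  <- first divisor giving 1
Order = 18

18


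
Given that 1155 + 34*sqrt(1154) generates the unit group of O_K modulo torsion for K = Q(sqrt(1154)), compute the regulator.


epsilon = 1155 + 34*sqrt(1154)
= 2309.9996
R = ln(2309.9996)
= 7.7450

7.7450


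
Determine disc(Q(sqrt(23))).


For K = Q(sqrt(d)) with d squarefree: disc(K) = d if d = 1 mod 4, and disc(K) = 4d if d = 2 or 3 mod 4.
Here d = 23, and d mod 4 = 3.
d = 3 mod 4, not 1 (O_K = Z[sqrt(d)]), so disc(K) = 4d = 4 * (23) = 92

92


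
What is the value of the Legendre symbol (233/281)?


p = 281 is prime, so compute (233/281) with the reciprocity algorithm (Jacobi-symbol steps: pull out 2s via (2/n), flip via reciprocity, reduce):
  reciprocity: (233/281) -> +(281/233)
  reduce: (48/233)
  pull out 2: (2/233) = +1  (since 233 mod 8 = 1)
  pull out 2: (2/233) = +1  (since 233 mod 8 = 1)
  pull out 2: (2/233) = +1  (since 233 mod 8 = 1)
  pull out 2: (2/233) = +1  (since 233 mod 8 = 1)
  reciprocity: (3/233) -> +(233/3)
  reduce: (2/3)
  pull out 2: (2/3) = -1  (since 3 mod 8 = 3)
  (1/3) = 1
Product of signs = -1
(233/281) = -1

-1


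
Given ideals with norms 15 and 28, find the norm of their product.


N(IJ) = N(I) * N(J)
= 15 * 28
= 420

420


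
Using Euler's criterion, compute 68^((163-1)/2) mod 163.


p = 163 is prime and the exponent is (p-1)/2 = 81, so by Euler's criterion 68^81 = (68/163) = +1 or -1 mod 163.
Compute by square-and-multiply:
  81 = 64 + 16 + 1 (binary 1010001)
  Repeated squaring mod 163: 68^1 = 68, 68^2 = 60, 68^4 = 14, 68^8 = 33, 68^16 = 111, 68^32 = 96, 68^64 = 88
  68^81 = 68^64 * 68^16 * 68^1 = 88 * 111 * 68 mod 163
    88 * 111 = 9768 = 151 mod 163
    151 * 68 = 10268 = 162 mod 163
  68^81 = 162 mod 163
Result 162 = p - 1 = -1 mod 163: 68 is a quadratic non-residue mod 163. As a residue in [0, p-1] the value is 162.
68^81 mod 163 = 162

162


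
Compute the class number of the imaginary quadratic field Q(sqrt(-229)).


K = Q(sqrt(-229)). d mod 4 = 3, so D = disc(K) = 4d = -916
h(K) equals the number of primitive reduced positive-definite forms (a, b, c) = a*x^2 + b*x*y + c*y^2 with b^2 - 4ac = D,
where reduced means |b| <= a <= c, with b >= 0 whenever |b| = a or a = c, and primitive means gcd(a, b, c) = 1.
Reduced forces 3a^2 <= |D| = 916, so 1 <= a <= 17; b must have the parity of D, and c = (b^2 - D)/(4a) must be an integer >= a.
Enumerate a = 1..17, b in [-a, a]:
  a=1: (1, 0, 229)  [1]
  a=2: (2, 2, 115)  [1]
  a=3..4: none
  a=5: (5, -2, 46), (5, 2, 46)  [2]
  a=6: none
  a=7: (7, -6, 34), (7, 6, 34)  [2]
  a=8..9: none
  a=10: (10, -2, 23), (10, 2, 23)  [2]
  a=11..13: none
  a=14: (14, -6, 17), (14, 6, 17)  [2]
  a=15..17: none
Total reduced forms: 1 + 1 + 2 + 2 + 2 + 2 = 10
h = 10

10


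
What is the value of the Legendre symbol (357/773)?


p = 773 is prime, so compute (357/773) with the reciprocity algorithm (Jacobi-symbol steps: pull out 2s via (2/n), flip via reciprocity, reduce):
  reciprocity: (357/773) -> +(773/357)
  reduce: (59/357)
  reciprocity: (59/357) -> +(357/59)
  reduce: (3/59)
  reciprocity: (3/59) -> -(59/3)
  reduce: (2/3)
  pull out 2: (2/3) = -1  (since 3 mod 8 = 3)
  (1/3) = 1
Product of signs = 1
(357/773) = 1

1


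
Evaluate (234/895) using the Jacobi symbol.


Compute (234/895) via quadratic reciprocity:
  pull out 2: (2/895) = +1  (since 895 mod 8 = 7)
  reciprocity: (117/895) -> +(895/117)
  reduce: (76/117)
  pull out 2: (2/117) = -1  (since 117 mod 8 = 5)
  pull out 2: (2/117) = -1  (since 117 mod 8 = 5)
  reciprocity: (19/117) -> +(117/19)
  reduce: (3/19)
  reciprocity: (3/19) -> -(19/3)
  reduce: (1/3)
  (1/3) = 1
Product of signs = -1

-1


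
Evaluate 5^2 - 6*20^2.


x^2 - d*y^2
= 5^2 - 6*20^2
= 25 - 2400
= -2375

-2375


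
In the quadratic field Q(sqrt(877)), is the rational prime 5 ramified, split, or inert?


K = Q(sqrt(877)). Since d mod 4 = 1, disc(K) = 877.
Check p | disc: 877 mod 5 = 2.
p does not divide disc. Compute Legendre symbol (d/p):
2^((5-1)/2) mod 5 = -1
(d/p) = -1, so p is inert: (p) stays prime with e=1, f=2, g=1.
Therefore p is inert.

inert


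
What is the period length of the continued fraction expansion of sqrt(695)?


Run the CF algorithm for sqrt(695).
a_0 = floor(sqrt(695)) = 26; set m_0=0, q_0=1.
Recurrence: m' = q*a - m,  q' = (d - m'^2)/q,  a' = floor((a_0 + m')/q').
  step 1: m=26, q=19, a=2
  step 2: m=12, q=29, a=1
  step 3: m=17, q=14, a=3
  step 4: m=25, q=5, a=10
  step 5: m=25, q=14, a=3
  step 6: m=17, q=29, a=1
  step 7: m=12, q=19, a=2
  step 8: m=26, q=1, a=52
a_8 = 2*a_0 = 52, so the period closes here.
sqrt(695) = [26; 2, 1, 3, 10, 3, 1, 2, 52]
Period length = 8

8


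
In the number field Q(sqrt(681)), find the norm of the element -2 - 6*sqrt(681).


N(a + b*sqrt(d)) = a^2 - d*b^2
= (-2)^2 - (681)*(-6)^2
= 4 - 24516
= -24512

-24512


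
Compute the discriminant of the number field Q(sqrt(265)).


For K = Q(sqrt(d)) with d squarefree: disc(K) = d if d = 1 mod 4, and disc(K) = 4d if d = 2 or 3 mod 4.
Here d = 265, and d mod 4 = 1.
d = 1 mod 4 (O_K = Z[(1+sqrt(d))/2]), so disc(K) = d = 265

265


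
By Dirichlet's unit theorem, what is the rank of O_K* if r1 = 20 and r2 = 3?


By Dirichlet's unit theorem:
rank = r1 + r2 - 1
= 20 + 3 - 1
= 22

22


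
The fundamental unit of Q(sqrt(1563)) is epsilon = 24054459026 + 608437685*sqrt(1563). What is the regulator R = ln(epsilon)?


epsilon = 24054459026 + 608437685*sqrt(1563)
= 4.8109e+10
R = ln(4.8109e+10)
= 24.5967

24.5967


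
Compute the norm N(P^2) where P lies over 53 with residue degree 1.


N(P^a) = p^(a*f)
= 53^(2*1)
= 53^2
= 2809

2809


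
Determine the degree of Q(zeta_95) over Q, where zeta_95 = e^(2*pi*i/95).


The degree equals Euler's totient phi(95).
95 = 5 * 19
phi(95) = 72

72


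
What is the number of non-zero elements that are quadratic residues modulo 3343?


For prime p, the number of non-zero quadratic residues is (p-1)/2.
= (3343-1)/2
= 1671

1671


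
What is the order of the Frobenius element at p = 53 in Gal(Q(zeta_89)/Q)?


The Frobenius at p in Gal(Q(zeta_n)/Q) = (Z/nZ)* is the class of p, so its order is ord_89(53), the smallest k >= 1 with 53^k = 1 mod 89.
n = 89 = 89, phi(89) = 88; the order divides phi(n).
Divisors of 88: 1, 2, 4, 8, 11, 22, 44, 88
Repeated squaring mod 89: 53^1 = 53, 53^2 = 50, 53^4 = 8, 53^8 = 64, 53^16 = 2, 53^32 = 4, 53^64 = 16
Test divisors in increasing order:
  k=1: 53^1 = 53 mod 89
  k=2: 53^2 = 50 mod 89
  k=4: 53^4 = 8 mod 89
  k=8: 53^8 = 64 mod 89
  k=11: 53^11 = 64 * 50 * 53 = 55 mod 89
  k=22: 53^22 = 2 * 8 * 50 = 88 mod 89
  k=44: 53^44 = 4 * 64 * 8 = 1 mod 89  <- first divisor giving 1
Order = 44

44


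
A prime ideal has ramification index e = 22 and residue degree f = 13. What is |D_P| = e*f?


|D_P| = e * f
= 22 * 13
= 286

286


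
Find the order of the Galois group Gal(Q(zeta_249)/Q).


|Gal(Q(zeta_249)/Q)| = phi(249)
= 164

164


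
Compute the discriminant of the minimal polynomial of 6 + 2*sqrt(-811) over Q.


The element 6 + 2*sqrt(-811) has minimal polynomial:
x^2 - 12*x + 3280
Discriminant = (-12)^2 - 4*(3280)
= 144 - 13120
= -12976

-12976


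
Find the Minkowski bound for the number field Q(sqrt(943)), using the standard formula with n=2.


d = 943, d mod 4 = 3, so disc(K) = 4d = 3772; |disc(K)| = 3772
Real quadratic field, so n = 2, s = r2 = 0, r1 = 2
M = (n!/n^n) * (4/pi)^s * sqrt(|disc(K)|) = (2!/2^2) * (4/pi)^0 * sqrt(3772)
= 0.5 * 1.000000 * 61.416610
= 30.7083

30.7083


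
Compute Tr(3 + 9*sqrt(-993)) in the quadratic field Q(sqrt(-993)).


Tr(a + b*sqrt(d)) = (a + b*sqrt(d)) + (a - b*sqrt(d)) = 2a
= 2 * (3)
= 6

6


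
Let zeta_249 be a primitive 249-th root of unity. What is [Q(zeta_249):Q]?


The degree equals Euler's totient phi(249).
249 = 3 * 83
phi(249) = 164

164


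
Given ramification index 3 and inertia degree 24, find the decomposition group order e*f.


|D_P| = e * f
= 3 * 24
= 72

72


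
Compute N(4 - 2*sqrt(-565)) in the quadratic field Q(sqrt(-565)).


N(a + b*sqrt(d)) = a^2 - d*b^2
= (4)^2 - (-565)*(-2)^2
= 16 + 2260
= 2276

2276


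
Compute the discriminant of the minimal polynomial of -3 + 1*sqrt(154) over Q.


The element -3 + 1*sqrt(154) has minimal polynomial:
x^2 + 6*x - 145
Discriminant = (6)^2 - 4*(-145)
= 36 + 580
= 616

616


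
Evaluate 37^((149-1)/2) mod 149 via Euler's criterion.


p = 149 is prime and the exponent is (p-1)/2 = 74, so by Euler's criterion 37^74 = (37/149) = +1 or -1 mod 149.
Compute by square-and-multiply:
  74 = 64 + 8 + 2 (binary 1001010)
  Repeated squaring mod 149: 37^1 = 37, 37^2 = 28, 37^4 = 39, 37^8 = 31, 37^16 = 67, 37^32 = 19, 37^64 = 63
  37^74 = 37^64 * 37^8 * 37^2 = 63 * 31 * 28 mod 149
    63 * 31 = 1953 = 16 mod 149
    16 * 28 = 448 = 1 mod 149
  37^74 = 1 mod 149
Result 1: 37 is a quadratic residue mod 149.
37^74 mod 149 = 1

1


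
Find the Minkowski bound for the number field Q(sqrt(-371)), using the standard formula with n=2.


d = -371, d mod 4 = 1, so disc(K) = d = -371; |disc(K)| = 371
Imaginary quadratic field, so n = 2, s = r2 = 1, r1 = 0
M = (n!/n^n) * (4/pi)^s * sqrt(|disc(K)|) = (2!/2^2) * (4/pi)^1 * sqrt(371)
= 0.5 * 1.273240 * 19.261360
= 12.2622

12.2622


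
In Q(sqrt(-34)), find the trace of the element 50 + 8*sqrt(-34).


Tr(a + b*sqrt(d)) = (a + b*sqrt(d)) + (a - b*sqrt(d)) = 2a
= 2 * (50)
= 100

100


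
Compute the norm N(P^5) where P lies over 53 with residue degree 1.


N(P^a) = p^(a*f)
= 53^(5*1)
= 53^5
= 418195493

418195493


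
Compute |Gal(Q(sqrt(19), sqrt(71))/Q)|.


The 2 square roots of distinct primes are multiplicatively independent over Q,
so [K:Q] = 2^2 and Gal(K/Q) is isomorphic to (Z/2Z)^2.
|Gal| = 2^2 = 4

4


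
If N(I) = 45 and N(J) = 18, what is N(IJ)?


N(IJ) = N(I) * N(J)
= 45 * 18
= 810

810


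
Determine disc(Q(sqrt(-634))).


For K = Q(sqrt(d)) with d squarefree: disc(K) = d if d = 1 mod 4, and disc(K) = 4d if d = 2 or 3 mod 4.
Here d = -634, and d mod 4 = 2.
d = 2 mod 4, not 1 (O_K = Z[sqrt(d)]), so disc(K) = 4d = 4 * (-634) = -2536

-2536


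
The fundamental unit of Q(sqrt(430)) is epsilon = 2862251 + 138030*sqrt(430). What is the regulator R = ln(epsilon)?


epsilon = 2862251 + 138030*sqrt(430)
= 5.7245e+06
R = ln(5.7245e+06)
= 15.5603

15.5603


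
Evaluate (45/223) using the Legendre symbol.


p = 223 is prime, so compute (45/223) with the reciprocity algorithm (Jacobi-symbol steps: pull out 2s via (2/n), flip via reciprocity, reduce):
  reciprocity: (45/223) -> +(223/45)
  reduce: (43/45)
  reciprocity: (43/45) -> +(45/43)
  reduce: (2/43)
  pull out 2: (2/43) = -1  (since 43 mod 8 = 3)
  (1/43) = 1
Product of signs = -1
(45/223) = -1

-1


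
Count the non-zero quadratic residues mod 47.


For prime p, the number of non-zero quadratic residues is (p-1)/2.
= (47-1)/2
= 23

23


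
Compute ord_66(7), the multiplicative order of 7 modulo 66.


We want ord_66(7), the smallest k >= 1 with 7^k = 1 mod 66.
n = 66 = 2 * 3 * 11, phi(66) = 20; the order divides phi(n).
Divisors of 20: 1, 2, 4, 5, 10, 20
Repeated squaring mod 66: 7^1 = 7, 7^2 = 49, 7^4 = 25, 7^8 = 31, 7^16 = 37
Test divisors in increasing order:
  k=1: 7^1 = 7 mod 66
  k=2: 7^2 = 49 mod 66
  k=4: 7^4 = 25 mod 66
  k=5: 7^5 = 25 * 7 = 43 mod 66
  k=10: 7^10 = 31 * 49 = 1 mod 66  <- first divisor giving 1
Order = 10

10


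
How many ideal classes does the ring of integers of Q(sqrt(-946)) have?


K = Q(sqrt(-946)). d mod 4 = 2, so D = disc(K) = 4d = -3784
h(K) equals the number of primitive reduced positive-definite forms (a, b, c) = a*x^2 + b*x*y + c*y^2 with b^2 - 4ac = D,
where reduced means |b| <= a <= c, with b >= 0 whenever |b| = a or a = c, and primitive means gcd(a, b, c) = 1.
Reduced forces 3a^2 <= |D| = 3784, so 1 <= a <= 35; b must have the parity of D, and c = (b^2 - D)/(4a) must be an integer >= a.
Enumerate a = 1..35, b in [-a, a]:
  a=1: (1, 0, 946)  [1]
  a=2: (2, 0, 473)  [1]
  a=3..4: none
  a=5: (5, -4, 190), (5, 4, 190)  [2]
  a=6..9: none
  a=10: (10, -4, 95), (10, 4, 95)  [2]
  a=11: (11, 0, 86)  [1]
  a=12: none
  a=13: (13, -8, 74), (13, 8, 74)  [2]
  a=14..18: none
  a=19: (19, -4, 50), (19, 4, 50)  [2]
  a=20..21: none
  a=22: (22, 0, 43)  [1]
  a=23..24: none
  a=25: (25, -4, 38), (25, 4, 38)  [2]
  a=26: (26, -8, 37), (26, 8, 37)  [2]
  a=27..35: none
Total reduced forms: 1 + 1 + 2 + 2 + 1 + 2 + 2 + 1 + 2 + 2 = 16
h = 16

16


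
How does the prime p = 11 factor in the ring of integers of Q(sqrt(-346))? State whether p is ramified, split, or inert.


K = Q(sqrt(-346)). Since d mod 4 = 2, disc(K) = -1384.
Check p | disc: -1384 mod 11 = 2.
p does not divide disc. Compute Legendre symbol (d/p):
6^((11-1)/2) mod 11 = -1
(d/p) = -1, so p is inert: (p) stays prime with e=1, f=2, g=1.
Therefore p is inert.

inert


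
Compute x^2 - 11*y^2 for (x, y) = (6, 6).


x^2 - d*y^2
= 6^2 - 11*6^2
= 36 - 396
= -360

-360


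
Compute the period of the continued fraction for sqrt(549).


Run the CF algorithm for sqrt(549).
a_0 = floor(sqrt(549)) = 23; set m_0=0, q_0=1.
Recurrence: m' = q*a - m,  q' = (d - m'^2)/q,  a' = floor((a_0 + m')/q').
  step 1: m=23, q=20, a=2
  step 2: m=17, q=13, a=3
  step 3: m=22, q=5, a=9
  step 4: m=23, q=4, a=11
  step 5: m=21, q=27, a=1
  step 6: m=6, q=19, a=1
  step 7: m=13, q=20, a=1
  step 8: m=7, q=25, a=1
  step 9: m=18, q=9, a=4
  step 10: m=18, q=25, a=1
  step 11: m=7, q=20, a=1
  step 12: m=13, q=19, a=1
  step 13: m=6, q=27, a=1
  step 14: m=21, q=4, a=11
  step 15: m=23, q=5, a=9
  step 16: m=22, q=13, a=3
  step 17: m=17, q=20, a=2
  step 18: m=23, q=1, a=46
a_18 = 2*a_0 = 46, so the period closes here.
sqrt(549) = [23; 2, 3, 9, 11, 1, 1, 1, 1, 4, 1, 1, 1, 1, 11, 9, 3, 2, 46]
Period length = 18

18
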